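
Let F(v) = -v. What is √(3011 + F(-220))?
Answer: 3*√359 ≈ 56.842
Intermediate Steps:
√(3011 + F(-220)) = √(3011 - 1*(-220)) = √(3011 + 220) = √3231 = 3*√359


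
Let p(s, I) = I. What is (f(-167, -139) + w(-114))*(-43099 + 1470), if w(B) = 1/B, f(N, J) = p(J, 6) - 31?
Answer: 6246541/6 ≈ 1.0411e+6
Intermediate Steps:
f(N, J) = -25 (f(N, J) = 6 - 31 = -25)
(f(-167, -139) + w(-114))*(-43099 + 1470) = (-25 + 1/(-114))*(-43099 + 1470) = (-25 - 1/114)*(-41629) = -2851/114*(-41629) = 6246541/6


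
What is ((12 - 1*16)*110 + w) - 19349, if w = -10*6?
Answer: -19849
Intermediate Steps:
w = -60
((12 - 1*16)*110 + w) - 19349 = ((12 - 1*16)*110 - 60) - 19349 = ((12 - 16)*110 - 60) - 19349 = (-4*110 - 60) - 19349 = (-440 - 60) - 19349 = -500 - 19349 = -19849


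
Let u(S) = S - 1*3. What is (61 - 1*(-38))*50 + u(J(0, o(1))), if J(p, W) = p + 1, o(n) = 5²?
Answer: 4948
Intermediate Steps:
o(n) = 25
J(p, W) = 1 + p
u(S) = -3 + S (u(S) = S - 3 = -3 + S)
(61 - 1*(-38))*50 + u(J(0, o(1))) = (61 - 1*(-38))*50 + (-3 + (1 + 0)) = (61 + 38)*50 + (-3 + 1) = 99*50 - 2 = 4950 - 2 = 4948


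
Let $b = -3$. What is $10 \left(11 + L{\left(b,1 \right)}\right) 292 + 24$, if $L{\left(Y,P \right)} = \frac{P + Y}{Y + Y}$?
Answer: $\frac{99352}{3} \approx 33117.0$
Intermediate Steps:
$L{\left(Y,P \right)} = \frac{P + Y}{2 Y}$
$10 \left(11 + L{\left(b,1 \right)}\right) 292 + 24 = 10 \left(11 + \frac{1 - 3}{2 \left(-3\right)}\right) 292 + 24 = 10 \left(11 + \frac{1}{2} \left(- \frac{1}{3}\right) \left(-2\right)\right) 292 + 24 = 10 \left(11 + \frac{1}{3}\right) 292 + 24 = 10 \cdot \frac{34}{3} \cdot 292 + 24 = \frac{340}{3} \cdot 292 + 24 = \frac{99280}{3} + 24 = \frac{99352}{3}$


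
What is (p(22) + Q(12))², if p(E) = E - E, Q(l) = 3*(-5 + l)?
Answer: 441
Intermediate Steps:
Q(l) = -15 + 3*l
p(E) = 0
(p(22) + Q(12))² = (0 + (-15 + 3*12))² = (0 + (-15 + 36))² = (0 + 21)² = 21² = 441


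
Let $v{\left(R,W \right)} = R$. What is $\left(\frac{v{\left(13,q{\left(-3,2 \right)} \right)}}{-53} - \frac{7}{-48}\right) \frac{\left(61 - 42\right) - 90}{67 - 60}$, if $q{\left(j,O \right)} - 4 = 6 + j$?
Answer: $\frac{17963}{17808} \approx 1.0087$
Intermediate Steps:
$q{\left(j,O \right)} = 10 + j$ ($q{\left(j,O \right)} = 4 + \left(6 + j\right) = 10 + j$)
$\left(\frac{v{\left(13,q{\left(-3,2 \right)} \right)}}{-53} - \frac{7}{-48}\right) \frac{\left(61 - 42\right) - 90}{67 - 60} = \left(\frac{13}{-53} - \frac{7}{-48}\right) \frac{\left(61 - 42\right) - 90}{67 - 60} = \left(13 \left(- \frac{1}{53}\right) - - \frac{7}{48}\right) \frac{19 - 90}{7} = \left(- \frac{13}{53} + \frac{7}{48}\right) \left(\left(-71\right) \frac{1}{7}\right) = \left(- \frac{253}{2544}\right) \left(- \frac{71}{7}\right) = \frac{17963}{17808}$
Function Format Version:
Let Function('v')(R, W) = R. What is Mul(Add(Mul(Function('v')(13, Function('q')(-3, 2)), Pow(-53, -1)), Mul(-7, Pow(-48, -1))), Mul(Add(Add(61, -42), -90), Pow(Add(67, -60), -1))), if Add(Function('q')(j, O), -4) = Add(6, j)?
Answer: Rational(17963, 17808) ≈ 1.0087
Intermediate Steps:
Function('q')(j, O) = Add(10, j) (Function('q')(j, O) = Add(4, Add(6, j)) = Add(10, j))
Mul(Add(Mul(Function('v')(13, Function('q')(-3, 2)), Pow(-53, -1)), Mul(-7, Pow(-48, -1))), Mul(Add(Add(61, -42), -90), Pow(Add(67, -60), -1))) = Mul(Add(Mul(13, Pow(-53, -1)), Mul(-7, Pow(-48, -1))), Mul(Add(Add(61, -42), -90), Pow(Add(67, -60), -1))) = Mul(Add(Mul(13, Rational(-1, 53)), Mul(-7, Rational(-1, 48))), Mul(Add(19, -90), Pow(7, -1))) = Mul(Add(Rational(-13, 53), Rational(7, 48)), Mul(-71, Rational(1, 7))) = Mul(Rational(-253, 2544), Rational(-71, 7)) = Rational(17963, 17808)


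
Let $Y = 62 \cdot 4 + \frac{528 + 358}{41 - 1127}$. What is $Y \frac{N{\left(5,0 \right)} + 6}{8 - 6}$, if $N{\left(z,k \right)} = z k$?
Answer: $\frac{134221}{181} \approx 741.55$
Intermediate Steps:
$N{\left(z,k \right)} = k z$
$Y = \frac{134221}{543}$ ($Y = 248 + \frac{886}{-1086} = 248 + 886 \left(- \frac{1}{1086}\right) = 248 - \frac{443}{543} = \frac{134221}{543} \approx 247.18$)
$Y \frac{N{\left(5,0 \right)} + 6}{8 - 6} = \frac{134221 \frac{0 \cdot 5 + 6}{8 - 6}}{543} = \frac{134221 \frac{0 + 6}{2}}{543} = \frac{134221 \cdot 6 \cdot \frac{1}{2}}{543} = \frac{134221}{543} \cdot 3 = \frac{134221}{181}$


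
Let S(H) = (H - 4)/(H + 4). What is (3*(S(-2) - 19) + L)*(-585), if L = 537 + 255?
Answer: -424710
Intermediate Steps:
S(H) = (-4 + H)/(4 + H)
L = 792
(3*(S(-2) - 19) + L)*(-585) = (3*((-4 - 2)/(4 - 2) - 19) + 792)*(-585) = (3*(-6/2 - 19) + 792)*(-585) = (3*((½)*(-6) - 19) + 792)*(-585) = (3*(-3 - 19) + 792)*(-585) = (3*(-22) + 792)*(-585) = (-66 + 792)*(-585) = 726*(-585) = -424710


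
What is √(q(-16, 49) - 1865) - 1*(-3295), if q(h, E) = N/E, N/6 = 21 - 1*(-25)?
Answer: 3295 + I*√91109/7 ≈ 3295.0 + 43.12*I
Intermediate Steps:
N = 276 (N = 6*(21 - 1*(-25)) = 6*(21 + 25) = 6*46 = 276)
q(h, E) = 276/E
√(q(-16, 49) - 1865) - 1*(-3295) = √(276/49 - 1865) - 1*(-3295) = √(276*(1/49) - 1865) + 3295 = √(276/49 - 1865) + 3295 = √(-91109/49) + 3295 = I*√91109/7 + 3295 = 3295 + I*√91109/7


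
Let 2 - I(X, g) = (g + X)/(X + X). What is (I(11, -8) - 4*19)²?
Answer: 2660161/484 ≈ 5496.2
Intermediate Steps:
I(X, g) = 2 - (X + g)/(2*X) (I(X, g) = 2 - (g + X)/(X + X) = 2 - (X + g)/(2*X))
(I(11, -8) - 4*19)² = ((½)*(-1*(-8) + 3*11)/11 - 4*19)² = ((½)*(1/11)*(8 + 33) - 76)² = ((½)*(1/11)*41 - 76)² = (41/22 - 76)² = (-1631/22)² = 2660161/484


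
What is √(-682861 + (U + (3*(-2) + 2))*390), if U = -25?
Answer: I*√694171 ≈ 833.17*I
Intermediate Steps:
√(-682861 + (U + (3*(-2) + 2))*390) = √(-682861 + (-25 + (3*(-2) + 2))*390) = √(-682861 + (-25 + (-6 + 2))*390) = √(-682861 + (-25 - 4)*390) = √(-682861 - 29*390) = √(-682861 - 11310) = √(-694171) = I*√694171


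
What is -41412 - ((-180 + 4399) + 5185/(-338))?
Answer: -15418093/338 ≈ -45616.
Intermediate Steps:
-41412 - ((-180 + 4399) + 5185/(-338)) = -41412 - (4219 + 5185*(-1/338)) = -41412 - (4219 - 5185/338) = -41412 - 1*1420837/338 = -41412 - 1420837/338 = -15418093/338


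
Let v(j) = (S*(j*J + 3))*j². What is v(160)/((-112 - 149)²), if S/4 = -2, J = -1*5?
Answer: 163225600/68121 ≈ 2396.1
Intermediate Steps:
J = -5
S = -8 (S = 4*(-2) = -8)
v(j) = j²*(-24 + 40*j) (v(j) = (-8*(j*(-5) + 3))*j² = (-8*(-5*j + 3))*j² = (-8*(3 - 5*j))*j² = (-24 + 40*j)*j² = j²*(-24 + 40*j))
v(160)/((-112 - 149)²) = (160²*(-24 + 40*160))/((-112 - 149)²) = (25600*(-24 + 6400))/((-261)²) = (25600*6376)/68121 = 163225600*(1/68121) = 163225600/68121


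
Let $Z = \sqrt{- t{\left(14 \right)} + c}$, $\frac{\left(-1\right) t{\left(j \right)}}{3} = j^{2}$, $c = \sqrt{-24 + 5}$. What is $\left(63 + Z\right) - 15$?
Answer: $48 + \sqrt{588 + i \sqrt{19}} \approx 72.249 + 0.089878 i$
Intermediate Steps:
$c = i \sqrt{19}$ ($c = \sqrt{-19} = i \sqrt{19} \approx 4.3589 i$)
$t{\left(j \right)} = - 3 j^{2}$
$Z = \sqrt{588 + i \sqrt{19}}$ ($Z = \sqrt{- \left(-3\right) 14^{2} + i \sqrt{19}} = \sqrt{- \left(-3\right) 196 + i \sqrt{19}} = \sqrt{\left(-1\right) \left(-588\right) + i \sqrt{19}} = \sqrt{588 + i \sqrt{19}} \approx 24.249 + 0.08988 i$)
$\left(63 + Z\right) - 15 = \left(63 + \sqrt{588 + i \sqrt{19}}\right) - 15 = 48 + \sqrt{588 + i \sqrt{19}}$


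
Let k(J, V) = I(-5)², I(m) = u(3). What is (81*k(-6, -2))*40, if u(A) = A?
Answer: 29160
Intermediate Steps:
I(m) = 3
k(J, V) = 9 (k(J, V) = 3² = 9)
(81*k(-6, -2))*40 = (81*9)*40 = 729*40 = 29160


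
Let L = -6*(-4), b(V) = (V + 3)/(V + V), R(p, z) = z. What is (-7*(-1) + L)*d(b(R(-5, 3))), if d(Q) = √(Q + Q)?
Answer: 31*√2 ≈ 43.841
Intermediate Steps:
b(V) = (3 + V)/(2*V) (b(V) = (3 + V)/((2*V)) = (3 + V)*(1/(2*V)) = (3 + V)/(2*V))
d(Q) = √2*√Q (d(Q) = √(2*Q) = √2*√Q)
L = 24
(-7*(-1) + L)*d(b(R(-5, 3))) = (-7*(-1) + 24)*(√2*√((½)*(3 + 3)/3)) = (7 + 24)*(√2*√((½)*(⅓)*6)) = 31*(√2*√1) = 31*(√2*1) = 31*√2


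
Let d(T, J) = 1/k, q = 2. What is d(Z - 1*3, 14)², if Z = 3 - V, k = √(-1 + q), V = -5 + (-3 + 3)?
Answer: 1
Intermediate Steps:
V = -5 (V = -5 + 0 = -5)
k = 1 (k = √(-1 + 2) = √1 = 1)
Z = 8 (Z = 3 - 1*(-5) = 3 + 5 = 8)
d(T, J) = 1 (d(T, J) = 1/1 = 1)
d(Z - 1*3, 14)² = 1² = 1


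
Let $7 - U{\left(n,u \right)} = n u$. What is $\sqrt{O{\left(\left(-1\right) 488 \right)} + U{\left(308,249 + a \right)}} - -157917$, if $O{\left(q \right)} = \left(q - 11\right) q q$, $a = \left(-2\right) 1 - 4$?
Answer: $157917 + 3 i \sqrt{13212077} \approx 1.5792 \cdot 10^{5} + 10905.0 i$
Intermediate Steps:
$a = -6$ ($a = -2 - 4 = -6$)
$U{\left(n,u \right)} = 7 - n u$
$O{\left(q \right)} = q^{2} \left(-11 + q\right)$ ($O{\left(q \right)} = \left(-11 + q\right) q q = q \left(-11 + q\right) q = q^{2} \left(-11 + q\right)$)
$\sqrt{O{\left(\left(-1\right) 488 \right)} + U{\left(308,249 + a \right)}} - -157917 = \sqrt{\left(\left(-1\right) 488\right)^{2} \left(-11 - 488\right) + \left(7 - 308 \left(249 - 6\right)\right)} - -157917 = \sqrt{\left(-488\right)^{2} \left(-11 - 488\right) + \left(7 - 308 \cdot 243\right)} + 157917 = \sqrt{238144 \left(-499\right) + \left(7 - 74844\right)} + 157917 = \sqrt{-118833856 - 74837} + 157917 = \sqrt{-118908693} + 157917 = 3 i \sqrt{13212077} + 157917 = 157917 + 3 i \sqrt{13212077}$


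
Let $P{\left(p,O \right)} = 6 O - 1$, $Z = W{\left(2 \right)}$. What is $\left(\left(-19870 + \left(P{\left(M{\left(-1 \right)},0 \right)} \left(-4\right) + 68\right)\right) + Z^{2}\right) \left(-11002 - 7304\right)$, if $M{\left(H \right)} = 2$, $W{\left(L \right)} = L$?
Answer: $362348964$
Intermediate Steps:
$Z = 2$
$P{\left(p,O \right)} = -1 + 6 O$
$\left(\left(-19870 + \left(P{\left(M{\left(-1 \right)},0 \right)} \left(-4\right) + 68\right)\right) + Z^{2}\right) \left(-11002 - 7304\right) = \left(\left(-19870 + \left(\left(-1 + 6 \cdot 0\right) \left(-4\right) + 68\right)\right) + 2^{2}\right) \left(-11002 - 7304\right) = \left(\left(-19870 + \left(\left(-1 + 0\right) \left(-4\right) + 68\right)\right) + 4\right) \left(-18306\right) = \left(\left(-19870 + \left(\left(-1\right) \left(-4\right) + 68\right)\right) + 4\right) \left(-18306\right) = \left(\left(-19870 + \left(4 + 68\right)\right) + 4\right) \left(-18306\right) = \left(\left(-19870 + 72\right) + 4\right) \left(-18306\right) = \left(-19798 + 4\right) \left(-18306\right) = \left(-19794\right) \left(-18306\right) = 362348964$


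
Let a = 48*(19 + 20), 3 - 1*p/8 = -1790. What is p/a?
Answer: 1793/234 ≈ 7.6624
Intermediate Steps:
p = 14344 (p = 24 - 8*(-1790) = 24 + 14320 = 14344)
a = 1872 (a = 48*39 = 1872)
p/a = 14344/1872 = 14344*(1/1872) = 1793/234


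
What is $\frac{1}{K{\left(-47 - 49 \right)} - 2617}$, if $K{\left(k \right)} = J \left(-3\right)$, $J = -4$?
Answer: $- \frac{1}{2605} \approx -0.00038388$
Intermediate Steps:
$K{\left(k \right)} = 12$ ($K{\left(k \right)} = \left(-4\right) \left(-3\right) = 12$)
$\frac{1}{K{\left(-47 - 49 \right)} - 2617} = \frac{1}{12 - 2617} = \frac{1}{-2605} = - \frac{1}{2605}$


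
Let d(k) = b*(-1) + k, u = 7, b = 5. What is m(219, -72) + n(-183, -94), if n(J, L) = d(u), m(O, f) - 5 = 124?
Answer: 131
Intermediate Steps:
m(O, f) = 129 (m(O, f) = 5 + 124 = 129)
d(k) = -5 + k (d(k) = 5*(-1) + k = -5 + k)
n(J, L) = 2 (n(J, L) = -5 + 7 = 2)
m(219, -72) + n(-183, -94) = 129 + 2 = 131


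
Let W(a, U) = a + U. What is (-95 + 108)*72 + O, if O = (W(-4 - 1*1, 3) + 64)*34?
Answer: 3044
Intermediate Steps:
W(a, U) = U + a
O = 2108 (O = ((3 + (-4 - 1*1)) + 64)*34 = ((3 + (-4 - 1)) + 64)*34 = ((3 - 5) + 64)*34 = (-2 + 64)*34 = 62*34 = 2108)
(-95 + 108)*72 + O = (-95 + 108)*72 + 2108 = 13*72 + 2108 = 936 + 2108 = 3044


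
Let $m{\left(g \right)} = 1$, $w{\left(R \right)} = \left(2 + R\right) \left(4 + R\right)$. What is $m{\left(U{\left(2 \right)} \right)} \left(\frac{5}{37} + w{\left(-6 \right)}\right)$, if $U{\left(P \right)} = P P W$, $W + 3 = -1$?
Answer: $\frac{301}{37} \approx 8.1351$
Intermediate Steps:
$W = -4$ ($W = -3 - 1 = -4$)
$U{\left(P \right)} = - 4 P^{2}$ ($U{\left(P \right)} = P P \left(-4\right) = P^{2} \left(-4\right) = - 4 P^{2}$)
$m{\left(U{\left(2 \right)} \right)} \left(\frac{5}{37} + w{\left(-6 \right)}\right) = 1 \left(\frac{5}{37} + \left(8 + \left(-6\right)^{2} + 6 \left(-6\right)\right)\right) = 1 \left(5 \cdot \frac{1}{37} + \left(8 + 36 - 36\right)\right) = 1 \left(\frac{5}{37} + 8\right) = 1 \cdot \frac{301}{37} = \frac{301}{37}$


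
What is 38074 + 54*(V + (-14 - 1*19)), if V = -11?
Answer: 35698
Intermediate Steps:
38074 + 54*(V + (-14 - 1*19)) = 38074 + 54*(-11 + (-14 - 1*19)) = 38074 + 54*(-11 + (-14 - 19)) = 38074 + 54*(-11 - 33) = 38074 + 54*(-44) = 38074 - 2376 = 35698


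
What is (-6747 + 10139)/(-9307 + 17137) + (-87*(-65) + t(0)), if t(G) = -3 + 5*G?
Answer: 22129276/3915 ≈ 5652.4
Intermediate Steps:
(-6747 + 10139)/(-9307 + 17137) + (-87*(-65) + t(0)) = (-6747 + 10139)/(-9307 + 17137) + (-87*(-65) + (-3 + 5*0)) = 3392/7830 + (5655 + (-3 + 0)) = 3392*(1/7830) + (5655 - 3) = 1696/3915 + 5652 = 22129276/3915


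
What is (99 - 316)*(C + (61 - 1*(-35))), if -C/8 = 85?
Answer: 126728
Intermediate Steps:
C = -680 (C = -8*85 = -680)
(99 - 316)*(C + (61 - 1*(-35))) = (99 - 316)*(-680 + (61 - 1*(-35))) = -217*(-680 + (61 + 35)) = -217*(-680 + 96) = -217*(-584) = 126728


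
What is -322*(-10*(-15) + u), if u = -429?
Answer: 89838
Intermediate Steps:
-322*(-10*(-15) + u) = -322*(-10*(-15) - 429) = -322*(150 - 429) = -322*(-279) = 89838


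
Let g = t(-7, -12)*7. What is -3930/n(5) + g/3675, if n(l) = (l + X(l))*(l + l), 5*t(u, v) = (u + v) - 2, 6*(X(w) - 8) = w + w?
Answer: -147419/5500 ≈ -26.803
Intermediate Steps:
X(w) = 8 + w/3 (X(w) = 8 + (w + w)/6 = 8 + (2*w)/6 = 8 + w/3)
t(u, v) = -⅖ + u/5 + v/5 (t(u, v) = ((u + v) - 2)/5 = (-2 + u + v)/5 = -⅖ + u/5 + v/5)
n(l) = 2*l*(8 + 4*l/3) (n(l) = (l + (8 + l/3))*(l + l) = (8 + 4*l/3)*(2*l) = 2*l*(8 + 4*l/3))
g = -147/5 (g = (-⅖ + (⅕)*(-7) + (⅕)*(-12))*7 = (-⅖ - 7/5 - 12/5)*7 = -21/5*7 = -147/5 ≈ -29.400)
-3930/n(5) + g/3675 = -3930*3/(40*(6 + 5)) - 147/5/3675 = -3930/((8/3)*5*11) - 147/5*1/3675 = -3930/440/3 - 1/125 = -3930*3/440 - 1/125 = -1179/44 - 1/125 = -147419/5500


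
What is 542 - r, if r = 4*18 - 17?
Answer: 487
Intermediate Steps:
r = 55 (r = 72 - 17 = 55)
542 - r = 542 - 1*55 = 542 - 55 = 487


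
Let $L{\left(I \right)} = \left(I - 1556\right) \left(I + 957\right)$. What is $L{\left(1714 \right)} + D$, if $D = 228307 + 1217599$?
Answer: $1867924$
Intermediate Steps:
$D = 1445906$
$L{\left(I \right)} = \left(-1556 + I\right) \left(957 + I\right)$
$L{\left(1714 \right)} + D = \left(-1489092 + 1714^{2} - 1026686\right) + 1445906 = \left(-1489092 + 2937796 - 1026686\right) + 1445906 = 422018 + 1445906 = 1867924$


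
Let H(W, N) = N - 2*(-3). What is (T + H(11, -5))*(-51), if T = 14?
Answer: -765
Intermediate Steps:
H(W, N) = 6 + N (H(W, N) = N + 6 = 6 + N)
(T + H(11, -5))*(-51) = (14 + (6 - 5))*(-51) = (14 + 1)*(-51) = 15*(-51) = -765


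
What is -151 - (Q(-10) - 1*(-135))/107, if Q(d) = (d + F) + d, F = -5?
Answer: -16267/107 ≈ -152.03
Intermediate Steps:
Q(d) = -5 + 2*d (Q(d) = (d - 5) + d = (-5 + d) + d = -5 + 2*d)
-151 - (Q(-10) - 1*(-135))/107 = -151 - ((-5 + 2*(-10)) - 1*(-135))/107 = -151 - ((-5 - 20) + 135)/107 = -151 - (-25 + 135)/107 = -151 - 110/107 = -16267/107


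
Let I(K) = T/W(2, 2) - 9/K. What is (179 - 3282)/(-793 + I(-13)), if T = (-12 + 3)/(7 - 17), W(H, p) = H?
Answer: 806780/205883 ≈ 3.9186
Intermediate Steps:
T = 9/10 (T = -9/(-10) = -9*(-⅒) = 9/10 ≈ 0.90000)
I(K) = 9/20 - 9/K (I(K) = (9/10)/2 - 9/K = (9/10)*(½) - 9/K = 9/20 - 9/K)
(179 - 3282)/(-793 + I(-13)) = (179 - 3282)/(-793 + (9/20 - 9/(-13))) = -3103/(-793 + (9/20 - 9*(-1/13))) = -3103/(-793 + (9/20 + 9/13)) = -3103/(-793 + 297/260) = -3103/(-205883/260) = -3103*(-260/205883) = 806780/205883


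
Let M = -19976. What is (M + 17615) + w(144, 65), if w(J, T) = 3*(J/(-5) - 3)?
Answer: -12282/5 ≈ -2456.4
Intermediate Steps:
w(J, T) = -9 - 3*J/5 (w(J, T) = 3*(J*(-1/5) - 3) = 3*(-J/5 - 3) = 3*(-3 - J/5) = -9 - 3*J/5)
(M + 17615) + w(144, 65) = (-19976 + 17615) + (-9 - 3/5*144) = -2361 + (-9 - 432/5) = -2361 - 477/5 = -12282/5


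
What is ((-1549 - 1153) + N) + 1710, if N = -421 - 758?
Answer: -2171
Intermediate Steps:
N = -1179
((-1549 - 1153) + N) + 1710 = ((-1549 - 1153) - 1179) + 1710 = (-2702 - 1179) + 1710 = -3881 + 1710 = -2171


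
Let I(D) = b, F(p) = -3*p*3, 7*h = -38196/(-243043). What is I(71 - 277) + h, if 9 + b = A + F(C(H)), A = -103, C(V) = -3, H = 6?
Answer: -144572389/1701301 ≈ -84.978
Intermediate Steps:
h = 38196/1701301 (h = (-38196/(-243043))/7 = (-38196*(-1/243043))/7 = (⅐)*(38196/243043) = 38196/1701301 ≈ 0.022451)
F(p) = -9*p
b = -85 (b = -9 + (-103 - 9*(-3)) = -9 + (-103 + 27) = -9 - 76 = -85)
I(D) = -85
I(71 - 277) + h = -85 + 38196/1701301 = -144572389/1701301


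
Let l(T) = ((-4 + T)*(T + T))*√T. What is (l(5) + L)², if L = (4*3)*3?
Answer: 1796 + 720*√5 ≈ 3406.0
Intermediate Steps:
L = 36 (L = 12*3 = 36)
l(T) = 2*T^(3/2)*(-4 + T) (l(T) = ((-4 + T)*(2*T))*√T = (2*T*(-4 + T))*√T = 2*T^(3/2)*(-4 + T))
(l(5) + L)² = (2*5^(3/2)*(-4 + 5) + 36)² = (2*(5*√5)*1 + 36)² = (10*√5 + 36)² = (36 + 10*√5)²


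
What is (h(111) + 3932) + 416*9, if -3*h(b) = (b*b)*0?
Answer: 7676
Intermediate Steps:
h(b) = 0 (h(b) = -b*b*0/3 = -b**2*0/3 = -1/3*0 = 0)
(h(111) + 3932) + 416*9 = (0 + 3932) + 416*9 = 3932 + 3744 = 7676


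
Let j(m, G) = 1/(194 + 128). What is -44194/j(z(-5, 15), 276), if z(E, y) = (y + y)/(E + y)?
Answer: -14230468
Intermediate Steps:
z(E, y) = 2*y/(E + y) (z(E, y) = (2*y)/(E + y) = 2*y/(E + y))
j(m, G) = 1/322
-44194/j(z(-5, 15), 276) = -44194/1/322 = -44194*322 = -14230468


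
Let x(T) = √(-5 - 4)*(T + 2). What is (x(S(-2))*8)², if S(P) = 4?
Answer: -20736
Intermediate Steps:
x(T) = 3*I*(2 + T) (x(T) = √(-9)*(2 + T) = (3*I)*(2 + T) = 3*I*(2 + T))
(x(S(-2))*8)² = ((3*I*(2 + 4))*8)² = ((3*I*6)*8)² = ((18*I)*8)² = (144*I)² = -20736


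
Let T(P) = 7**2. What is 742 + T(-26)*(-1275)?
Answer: -61733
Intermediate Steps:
T(P) = 49
742 + T(-26)*(-1275) = 742 + 49*(-1275) = 742 - 62475 = -61733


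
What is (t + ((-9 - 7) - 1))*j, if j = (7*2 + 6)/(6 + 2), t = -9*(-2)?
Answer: 5/2 ≈ 2.5000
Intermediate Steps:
t = 18
j = 5/2 (j = (14 + 6)/8 = 20*(1/8) = 5/2 ≈ 2.5000)
(t + ((-9 - 7) - 1))*j = (18 + ((-9 - 7) - 1))*(5/2) = (18 + (-16 - 1))*(5/2) = (18 - 17)*(5/2) = 1*(5/2) = 5/2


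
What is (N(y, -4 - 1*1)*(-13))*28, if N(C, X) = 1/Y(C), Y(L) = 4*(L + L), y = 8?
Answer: -91/16 ≈ -5.6875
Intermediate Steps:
Y(L) = 8*L (Y(L) = 4*(2*L) = 8*L)
N(C, X) = 1/(8*C)
(N(y, -4 - 1*1)*(-13))*28 = (((1/8)/8)*(-13))*28 = (((1/8)*(1/8))*(-13))*28 = ((1/64)*(-13))*28 = -13/64*28 = -91/16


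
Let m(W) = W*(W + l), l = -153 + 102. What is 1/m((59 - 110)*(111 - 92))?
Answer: 1/988380 ≈ 1.0118e-6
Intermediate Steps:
l = -51
m(W) = W*(-51 + W) (m(W) = W*(W - 51) = W*(-51 + W))
1/m((59 - 110)*(111 - 92)) = 1/(((59 - 110)*(111 - 92))*(-51 + (59 - 110)*(111 - 92))) = 1/((-51*19)*(-51 - 51*19)) = 1/(-969*(-51 - 969)) = 1/(-969*(-1020)) = 1/988380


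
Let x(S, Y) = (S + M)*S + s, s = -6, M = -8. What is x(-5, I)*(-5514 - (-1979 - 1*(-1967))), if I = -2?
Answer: -324618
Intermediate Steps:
x(S, Y) = -6 + S*(-8 + S) (x(S, Y) = (S - 8)*S - 6 = (-8 + S)*S - 6 = S*(-8 + S) - 6 = -6 + S*(-8 + S))
x(-5, I)*(-5514 - (-1979 - 1*(-1967))) = (-6 + (-5)² - 8*(-5))*(-5514 - (-1979 - 1*(-1967))) = (-6 + 25 + 40)*(-5514 - (-1979 + 1967)) = 59*(-5514 - 1*(-12)) = 59*(-5514 + 12) = 59*(-5502) = -324618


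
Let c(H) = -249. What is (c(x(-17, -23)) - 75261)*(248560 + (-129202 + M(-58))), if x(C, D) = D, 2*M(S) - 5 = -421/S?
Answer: -522764753445/58 ≈ -9.0132e+9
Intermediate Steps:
M(S) = 5/2 - 421/(2*S) (M(S) = 5/2 + (-421/S)/2 = 5/2 - 421/(2*S))
(c(x(-17, -23)) - 75261)*(248560 + (-129202 + M(-58))) = (-249 - 75261)*(248560 + (-129202 + (½)*(-421 + 5*(-58))/(-58))) = -75510*(248560 + (-129202 + (½)*(-1/58)*(-421 - 290))) = -75510*(248560 + (-129202 + (½)*(-1/58)*(-711))) = -75510*(248560 + (-129202 + 711/116)) = -75510*(248560 - 14986721/116) = -75510*13846239/116 = -522764753445/58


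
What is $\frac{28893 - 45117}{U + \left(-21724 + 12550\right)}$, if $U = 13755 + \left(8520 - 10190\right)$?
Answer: $- \frac{16224}{2911} \approx -5.5733$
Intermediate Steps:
$U = 12085$ ($U = 13755 + \left(8520 - 10190\right) = 13755 - 1670 = 12085$)
$\frac{28893 - 45117}{U + \left(-21724 + 12550\right)} = \frac{28893 - 45117}{12085 + \left(-21724 + 12550\right)} = - \frac{16224}{12085 - 9174} = - \frac{16224}{2911}$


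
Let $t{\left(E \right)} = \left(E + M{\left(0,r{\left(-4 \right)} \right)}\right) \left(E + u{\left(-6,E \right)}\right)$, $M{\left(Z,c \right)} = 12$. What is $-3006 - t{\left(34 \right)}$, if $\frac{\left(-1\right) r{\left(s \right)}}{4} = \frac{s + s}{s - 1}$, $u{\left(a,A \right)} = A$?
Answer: $-6134$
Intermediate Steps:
$r{\left(s \right)} = - \frac{8 s}{-1 + s}$ ($r{\left(s \right)} = - 4 \frac{s + s}{s - 1} = - 4 \frac{2 s}{-1 + s} = - \frac{8 s}{-1 + s}$)
$t{\left(E \right)} = 2 E \left(12 + E\right)$ ($t{\left(E \right)} = \left(E + 12\right) \left(E + E\right) = \left(12 + E\right) 2 E = 2 E \left(12 + E\right)$)
$-3006 - t{\left(34 \right)} = -3006 - 2 \cdot 34 \left(12 + 34\right) = -3006 - 2 \cdot 34 \cdot 46 = -3006 - 3128 = -6134$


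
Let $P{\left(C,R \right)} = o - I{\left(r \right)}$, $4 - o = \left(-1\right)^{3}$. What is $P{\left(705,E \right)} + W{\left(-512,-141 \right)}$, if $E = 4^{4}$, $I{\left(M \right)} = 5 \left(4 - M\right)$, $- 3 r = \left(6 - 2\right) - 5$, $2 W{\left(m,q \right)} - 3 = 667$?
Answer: $\frac{965}{3} \approx 321.67$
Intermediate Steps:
$W{\left(m,q \right)} = 335$ ($W{\left(m,q \right)} = \frac{3}{2} + \frac{1}{2} \cdot 667 = \frac{3}{2} + \frac{667}{2} = 335$)
$o = 5$ ($o = 4 - \left(-1\right)^{3} = 4 - -1 = 4 + 1 = 5$)
$r = \frac{1}{3}$ ($r = - \frac{\left(6 - 2\right) - 5}{3} = - \frac{4 - 5}{3} = \left(- \frac{1}{3}\right) \left(-1\right) = \frac{1}{3} \approx 0.33333$)
$I{\left(M \right)} = 20 - 5 M$
$E = 256$
$P{\left(C,R \right)} = - \frac{40}{3}$ ($P{\left(C,R \right)} = 5 - \left(20 - \frac{5}{3}\right) = 5 - \frac{55}{3} = - \frac{40}{3}$)
$P{\left(705,E \right)} + W{\left(-512,-141 \right)} = - \frac{40}{3} + 335 = \frac{965}{3}$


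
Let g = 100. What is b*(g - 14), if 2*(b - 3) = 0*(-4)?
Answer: 258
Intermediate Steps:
b = 3 (b = 3 + (0*(-4))/2 = 3 + (½)*0 = 3 + 0 = 3)
b*(g - 14) = 3*(100 - 14) = 3*86 = 258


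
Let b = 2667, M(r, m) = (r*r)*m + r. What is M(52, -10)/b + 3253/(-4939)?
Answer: -47323161/4390771 ≈ -10.778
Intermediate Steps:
M(r, m) = r + m*r**2 (M(r, m) = r**2*m + r = m*r**2 + r = r + m*r**2)
M(52, -10)/b + 3253/(-4939) = (52*(1 - 10*52))/2667 + 3253/(-4939) = (52*(1 - 520))*(1/2667) + 3253*(-1/4939) = (52*(-519))*(1/2667) - 3253/4939 = -26988*1/2667 - 3253/4939 = -8996/889 - 3253/4939 = -47323161/4390771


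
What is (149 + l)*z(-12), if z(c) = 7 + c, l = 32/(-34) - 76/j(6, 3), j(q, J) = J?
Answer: -31295/51 ≈ -613.63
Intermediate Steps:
l = -1340/51 (l = 32/(-34) - 76/3 = 32*(-1/34) - 76*1/3 = -16/17 - 76/3 = -1340/51 ≈ -26.275)
(149 + l)*z(-12) = (149 - 1340/51)*(7 - 12) = (6259/51)*(-5) = -31295/51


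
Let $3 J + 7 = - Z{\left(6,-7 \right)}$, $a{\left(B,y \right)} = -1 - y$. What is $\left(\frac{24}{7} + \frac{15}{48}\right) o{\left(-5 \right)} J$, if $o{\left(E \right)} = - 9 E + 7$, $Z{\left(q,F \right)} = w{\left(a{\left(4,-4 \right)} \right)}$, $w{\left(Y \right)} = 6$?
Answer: $- \frac{70811}{84} \approx -842.99$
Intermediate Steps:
$Z{\left(q,F \right)} = 6$
$o{\left(E \right)} = 7 - 9 E$
$J = - \frac{13}{3}$ ($J = - \frac{7}{3} + \frac{\left(-1\right) 6}{3} = - \frac{7}{3} + \frac{1}{3} \left(-6\right) = - \frac{7}{3} - 2 = - \frac{13}{3} \approx -4.3333$)
$\left(\frac{24}{7} + \frac{15}{48}\right) o{\left(-5 \right)} J = \left(\frac{24}{7} + \frac{15}{48}\right) \left(7 - -45\right) \left(- \frac{13}{3}\right) = \left(24 \cdot \frac{1}{7} + 15 \cdot \frac{1}{48}\right) \left(7 + 45\right) \left(- \frac{13}{3}\right) = \left(\frac{24}{7} + \frac{5}{16}\right) 52 \left(- \frac{13}{3}\right) = \frac{419}{112} \cdot 52 \left(- \frac{13}{3}\right) = \frac{5447}{28} \left(- \frac{13}{3}\right) = - \frac{70811}{84}$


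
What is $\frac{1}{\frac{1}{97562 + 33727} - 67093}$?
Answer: $- \frac{131289}{8808572876} \approx -1.4905 \cdot 10^{-5}$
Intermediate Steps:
$\frac{1}{\frac{1}{97562 + 33727} - 67093} = \frac{1}{\frac{1}{131289} - 67093} = \frac{1}{- \frac{8808572876}{131289}} = - \frac{131289}{8808572876}$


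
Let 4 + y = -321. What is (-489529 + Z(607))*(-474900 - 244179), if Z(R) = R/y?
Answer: 114403694213028/325 ≈ 3.5201e+11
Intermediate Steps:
y = -325 (y = -4 - 321 = -325)
Z(R) = -R/325 (Z(R) = R/(-325) = R*(-1/325) = -R/325)
(-489529 + Z(607))*(-474900 - 244179) = (-489529 - 1/325*607)*(-474900 - 244179) = (-489529 - 607/325)*(-719079) = -159097532/325*(-719079) = 114403694213028/325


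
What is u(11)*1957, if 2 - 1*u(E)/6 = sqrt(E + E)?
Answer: 23484 - 11742*sqrt(22) ≈ -31591.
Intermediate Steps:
u(E) = 12 - 6*sqrt(2)*sqrt(E) (u(E) = 12 - 6*sqrt(E + E) = 12 - 6*sqrt(2)*sqrt(E))
u(11)*1957 = (12 - 6*sqrt(2)*sqrt(11))*1957 = (12 - 6*sqrt(22))*1957 = 23484 - 11742*sqrt(22)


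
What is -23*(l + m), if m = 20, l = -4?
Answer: -368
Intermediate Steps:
-23*(l + m) = -23*(-4 + 20) = -23*16 = -368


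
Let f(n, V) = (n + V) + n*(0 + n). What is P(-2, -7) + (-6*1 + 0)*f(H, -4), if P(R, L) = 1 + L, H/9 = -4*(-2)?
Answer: -31518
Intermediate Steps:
H = 72 (H = 9*(-4*(-2)) = 9*8 = 72)
f(n, V) = V + n + n² (f(n, V) = (V + n) + n*n = (V + n) + n² = V + n + n²)
P(-2, -7) + (-6*1 + 0)*f(H, -4) = (1 - 7) + (-6*1 + 0)*(-4 + 72 + 72²) = -6 + (-6 + 0)*(-4 + 72 + 5184) = -6 - 6*5252 = -6 - 31512 = -31518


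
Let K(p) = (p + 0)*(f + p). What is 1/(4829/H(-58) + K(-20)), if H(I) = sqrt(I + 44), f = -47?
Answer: 18760/48457641 + 4829*I*sqrt(14)/48457641 ≈ 0.00038714 + 0.00037287*I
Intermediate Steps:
H(I) = sqrt(44 + I)
K(p) = p*(-47 + p) (K(p) = (p + 0)*(-47 + p) = p*(-47 + p))
1/(4829/H(-58) + K(-20)) = 1/(4829/(sqrt(44 - 58)) - 20*(-47 - 20)) = 1/(4829/(sqrt(-14)) - 20*(-67)) = 1/(4829/((I*sqrt(14))) + 1340) = 1/(4829*(-I*sqrt(14)/14) + 1340) = 1/(-4829*I*sqrt(14)/14 + 1340) = 1/(1340 - 4829*I*sqrt(14)/14)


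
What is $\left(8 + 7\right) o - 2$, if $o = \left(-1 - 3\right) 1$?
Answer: $-62$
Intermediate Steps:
$o = -4$ ($o = \left(-4\right) 1 = -4$)
$\left(8 + 7\right) o - 2 = \left(8 + 7\right) \left(-4\right) - 2 = 15 \left(-4\right) - 2 = -60 - 2 = -62$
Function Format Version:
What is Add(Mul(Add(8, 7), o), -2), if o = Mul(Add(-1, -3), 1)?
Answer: -62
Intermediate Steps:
o = -4 (o = Mul(-4, 1) = -4)
Add(Mul(Add(8, 7), o), -2) = Add(Mul(Add(8, 7), -4), -2) = Add(Mul(15, -4), -2) = Add(-60, -2) = -62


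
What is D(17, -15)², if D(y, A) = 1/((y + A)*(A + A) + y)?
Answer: 1/1849 ≈ 0.00054083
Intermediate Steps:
D(y, A) = 1/(y + 2*A*(A + y)) (D(y, A) = 1/((A + y)*(2*A) + y) = 1/(2*A*(A + y) + y) = 1/(y + 2*A*(A + y)))
D(17, -15)² = (1/(17 + 2*(-15)² + 2*(-15)*17))² = (1/(17 + 2*225 - 510))² = (1/(17 + 450 - 510))² = (1/(-43))² = (-1/43)² = 1/1849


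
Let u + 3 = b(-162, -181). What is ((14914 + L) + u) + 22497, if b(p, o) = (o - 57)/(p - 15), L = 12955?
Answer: 8914489/177 ≈ 50364.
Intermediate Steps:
b(p, o) = (-57 + o)/(-15 + p)
u = -293/177 (u = -3 + (-57 - 181)/(-15 - 162) = -3 - 238/(-177) = -3 - 1/177*(-238) = -3 + 238/177 = -293/177 ≈ -1.6554)
((14914 + L) + u) + 22497 = ((14914 + 12955) - 293/177) + 22497 = (27869 - 293/177) + 22497 = 4932520/177 + 22497 = 8914489/177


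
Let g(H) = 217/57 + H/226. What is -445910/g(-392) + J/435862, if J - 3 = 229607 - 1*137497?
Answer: -178834395838969/831188834 ≈ -2.1516e+5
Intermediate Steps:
J = 92113 (J = 3 + (229607 - 1*137497) = 3 + (229607 - 137497) = 3 + 92110 = 92113)
g(H) = 217/57 + H/226 (g(H) = 217*(1/57) + H*(1/226) = 217/57 + H/226)
-445910/g(-392) + J/435862 = -445910/(217/57 + (1/226)*(-392)) + 92113/435862 = -445910/(217/57 - 196/113) + 92113*(1/435862) = -445910/13349/6441 + 13159/62266 = -445910*6441/13349 + 13159/62266 = -2872106310/13349 + 13159/62266 = -178834395838969/831188834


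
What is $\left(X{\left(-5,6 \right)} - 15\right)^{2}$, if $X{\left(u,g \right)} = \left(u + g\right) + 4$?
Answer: $100$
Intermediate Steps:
$X{\left(u,g \right)} = 4 + g + u$ ($X{\left(u,g \right)} = \left(g + u\right) + 4 = 4 + g + u$)
$\left(X{\left(-5,6 \right)} - 15\right)^{2} = \left(\left(4 + 6 - 5\right) - 15\right)^{2} = \left(5 - 15\right)^{2} = \left(-10\right)^{2} = 100$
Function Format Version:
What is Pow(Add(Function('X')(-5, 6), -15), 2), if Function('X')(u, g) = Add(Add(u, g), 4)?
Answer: 100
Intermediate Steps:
Function('X')(u, g) = Add(4, g, u) (Function('X')(u, g) = Add(Add(g, u), 4) = Add(4, g, u))
Pow(Add(Function('X')(-5, 6), -15), 2) = Pow(Add(Add(4, 6, -5), -15), 2) = Pow(Add(5, -15), 2) = Pow(-10, 2) = 100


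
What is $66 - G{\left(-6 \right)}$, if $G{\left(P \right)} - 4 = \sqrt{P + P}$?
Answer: $62 - 2 i \sqrt{3} \approx 62.0 - 3.4641 i$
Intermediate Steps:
$G{\left(P \right)} = 4 + \sqrt{2} \sqrt{P}$ ($G{\left(P \right)} = 4 + \sqrt{P + P} = 4 + \sqrt{2 P} = 4 + \sqrt{2} \sqrt{P}$)
$66 - G{\left(-6 \right)} = 66 - \left(4 + \sqrt{2} \sqrt{-6}\right) = 66 - \left(4 + \sqrt{2} i \sqrt{6}\right) = 66 - \left(4 + 2 i \sqrt{3}\right) = 62 - 2 i \sqrt{3}$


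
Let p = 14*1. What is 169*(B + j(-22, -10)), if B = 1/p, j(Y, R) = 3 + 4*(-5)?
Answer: -40053/14 ≈ -2860.9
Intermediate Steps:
j(Y, R) = -17 (j(Y, R) = 3 - 20 = -17)
p = 14
B = 1/14 ≈ 0.071429
169*(B + j(-22, -10)) = 169*(1/14 - 17) = 169*(-237/14) = -40053/14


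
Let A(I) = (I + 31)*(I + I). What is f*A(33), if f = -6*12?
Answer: -304128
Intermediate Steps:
f = -72
A(I) = 2*I*(31 + I) (A(I) = (31 + I)*(2*I) = 2*I*(31 + I))
f*A(33) = -144*33*(31 + 33) = -144*33*64 = -72*4224 = -304128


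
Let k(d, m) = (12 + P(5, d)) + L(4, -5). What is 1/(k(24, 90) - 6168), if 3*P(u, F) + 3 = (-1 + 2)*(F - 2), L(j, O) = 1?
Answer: -3/18446 ≈ -0.00016264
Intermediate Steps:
P(u, F) = -5/3 + F/3 (P(u, F) = -1 + ((-1 + 2)*(F - 2))/3 = -1 + (1*(-2 + F))/3 = -1 + (-2 + F)/3 = -1 + (-2/3 + F/3) = -5/3 + F/3)
k(d, m) = 34/3 + d/3 (k(d, m) = (12 + (-5/3 + d/3)) + 1 = (31/3 + d/3) + 1 = 34/3 + d/3)
1/(k(24, 90) - 6168) = 1/((34/3 + (1/3)*24) - 6168) = 1/((34/3 + 8) - 6168) = 1/(58/3 - 6168) = 1/(-18446/3) = -3/18446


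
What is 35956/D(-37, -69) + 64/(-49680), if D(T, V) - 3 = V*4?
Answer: -37214824/282555 ≈ -131.71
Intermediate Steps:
D(T, V) = 3 + 4*V (D(T, V) = 3 + V*4 = 3 + 4*V)
35956/D(-37, -69) + 64/(-49680) = 35956/(3 + 4*(-69)) + 64/(-49680) = 35956/(3 - 276) + 64*(-1/49680) = 35956/(-273) - 4/3105 = 35956*(-1/273) - 4/3105 = -35956/273 - 4/3105 = -37214824/282555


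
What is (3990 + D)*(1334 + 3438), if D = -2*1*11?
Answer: 18935296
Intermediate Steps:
D = -22 (D = -2*11 = -22)
(3990 + D)*(1334 + 3438) = (3990 - 22)*(1334 + 3438) = 3968*4772 = 18935296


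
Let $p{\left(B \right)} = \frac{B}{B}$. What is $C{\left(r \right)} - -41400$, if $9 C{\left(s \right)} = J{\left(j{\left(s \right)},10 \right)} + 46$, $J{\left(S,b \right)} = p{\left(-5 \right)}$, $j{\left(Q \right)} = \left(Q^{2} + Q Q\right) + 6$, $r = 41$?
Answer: $\frac{372647}{9} \approx 41405.0$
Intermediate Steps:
$p{\left(B \right)} = 1$
$j{\left(Q \right)} = 6 + 2 Q^{2}$ ($j{\left(Q \right)} = \left(Q^{2} + Q^{2}\right) + 6 = 2 Q^{2} + 6 = 6 + 2 Q^{2}$)
$J{\left(S,b \right)} = 1$
$C{\left(s \right)} = \frac{47}{9}$ ($C{\left(s \right)} = \frac{1 + 46}{9} = \frac{1}{9} \cdot 47 = \frac{47}{9}$)
$C{\left(r \right)} - -41400 = \frac{47}{9} - -41400 = \frac{47}{9} + 41400 = \frac{372647}{9}$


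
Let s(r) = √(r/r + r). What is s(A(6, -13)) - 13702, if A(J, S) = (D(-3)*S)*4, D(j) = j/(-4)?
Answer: -13702 + I*√38 ≈ -13702.0 + 6.1644*I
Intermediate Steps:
D(j) = -j/4 (D(j) = j*(-¼) = -j/4)
A(J, S) = 3*S (A(J, S) = ((-¼*(-3))*S)*4 = (3*S/4)*4 = 3*S)
s(r) = √(1 + r)
s(A(6, -13)) - 13702 = √(1 + 3*(-13)) - 13702 = √(1 - 39) - 13702 = √(-38) - 13702 = I*√38 - 13702 = -13702 + I*√38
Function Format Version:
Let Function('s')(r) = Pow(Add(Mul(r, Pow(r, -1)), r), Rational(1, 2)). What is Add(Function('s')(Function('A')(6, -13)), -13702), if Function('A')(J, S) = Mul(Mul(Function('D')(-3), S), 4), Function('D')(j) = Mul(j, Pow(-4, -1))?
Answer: Add(-13702, Mul(I, Pow(38, Rational(1, 2)))) ≈ Add(-13702., Mul(6.1644, I))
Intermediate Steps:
Function('D')(j) = Mul(Rational(-1, 4), j) (Function('D')(j) = Mul(j, Rational(-1, 4)) = Mul(Rational(-1, 4), j))
Function('A')(J, S) = Mul(3, S) (Function('A')(J, S) = Mul(Mul(Mul(Rational(-1, 4), -3), S), 4) = Mul(Mul(Rational(3, 4), S), 4) = Mul(3, S))
Function('s')(r) = Pow(Add(1, r), Rational(1, 2))
Add(Function('s')(Function('A')(6, -13)), -13702) = Add(Pow(Add(1, Mul(3, -13)), Rational(1, 2)), -13702) = Add(Pow(Add(1, -39), Rational(1, 2)), -13702) = Add(Pow(-38, Rational(1, 2)), -13702) = Add(Mul(I, Pow(38, Rational(1, 2))), -13702) = Add(-13702, Mul(I, Pow(38, Rational(1, 2))))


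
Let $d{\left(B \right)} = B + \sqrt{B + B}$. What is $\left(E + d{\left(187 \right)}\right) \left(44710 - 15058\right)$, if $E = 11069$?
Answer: $333762912 + 29652 \sqrt{374} \approx 3.3434 \cdot 10^{8}$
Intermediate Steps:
$d{\left(B \right)} = B + \sqrt{2} \sqrt{B}$ ($d{\left(B \right)} = B + \sqrt{2 B} = B + \sqrt{2} \sqrt{B}$)
$\left(E + d{\left(187 \right)}\right) \left(44710 - 15058\right) = \left(11069 + \left(187 + \sqrt{2} \sqrt{187}\right)\right) \left(44710 - 15058\right) = \left(11069 + \left(187 + \sqrt{374}\right)\right) 29652 = \left(11256 + \sqrt{374}\right) 29652 = 333762912 + 29652 \sqrt{374}$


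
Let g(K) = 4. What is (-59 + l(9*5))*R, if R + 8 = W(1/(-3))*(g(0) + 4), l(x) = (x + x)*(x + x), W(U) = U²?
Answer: -514624/9 ≈ -57180.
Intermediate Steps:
l(x) = 4*x² (l(x) = (2*x)*(2*x) = 4*x²)
R = -64/9 (R = -8 + (1/(-3))²*(4 + 4) = -8 + (-⅓)²*8 = -8 + (⅑)*8 = -8 + 8/9 = -64/9 ≈ -7.1111)
(-59 + l(9*5))*R = (-59 + 4*(9*5)²)*(-64/9) = (-59 + 4*45²)*(-64/9) = (-59 + 4*2025)*(-64/9) = (-59 + 8100)*(-64/9) = 8041*(-64/9) = -514624/9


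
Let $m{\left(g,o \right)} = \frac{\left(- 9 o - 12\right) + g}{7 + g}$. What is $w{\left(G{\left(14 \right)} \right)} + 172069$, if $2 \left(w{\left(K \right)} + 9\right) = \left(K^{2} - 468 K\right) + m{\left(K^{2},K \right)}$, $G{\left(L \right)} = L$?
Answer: $\frac{1182175}{7} \approx 1.6888 \cdot 10^{5}$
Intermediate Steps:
$m{\left(g,o \right)} = \frac{-12 + g - 9 o}{7 + g}$ ($m{\left(g,o \right)} = \frac{\left(-12 - 9 o\right) + g}{7 + g} = \frac{-12 + g - 9 o}{7 + g}$)
$w{\left(K \right)} = -9 + \frac{K^{2}}{2} - 234 K + \frac{-12 + K^{2} - 9 K}{2 \left(7 + K^{2}\right)}$ ($w{\left(K \right)} = -9 + \frac{\left(K^{2} - 468 K\right) + \frac{-12 + K^{2} - 9 K}{7 + K^{2}}}{2} = -9 + \frac{K^{2} - 468 K + \frac{-12 + K^{2} - 9 K}{7 + K^{2}}}{2} = -9 + \left(\frac{K^{2}}{2} - 234 K + \frac{-12 + K^{2} - 9 K}{2 \left(7 + K^{2}\right)}\right) = -9 + \frac{K^{2}}{2} - 234 K + \frac{-12 + K^{2} - 9 K}{2 \left(7 + K^{2}\right)}$)
$w{\left(G{\left(14 \right)} \right)} + 172069 = \frac{-138 + 14^{4} - 45990 - 468 \cdot 14^{3} - 10 \cdot 14^{2}}{2 \left(7 + 14^{2}\right)} + 172069 = \frac{-138 + 38416 - 45990 - 1284192 - 1960}{2 \left(7 + 196\right)} + 172069 = \frac{-138 + 38416 - 45990 - 1284192 - 1960}{2 \cdot 203} + 172069 = \frac{1}{2} \cdot \frac{1}{203} \left(-1293864\right) + 172069 = - \frac{22308}{7} + 172069 = \frac{1182175}{7}$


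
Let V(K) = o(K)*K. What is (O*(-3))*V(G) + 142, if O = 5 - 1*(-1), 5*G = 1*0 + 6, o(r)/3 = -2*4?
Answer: 3302/5 ≈ 660.40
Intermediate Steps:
o(r) = -24 (o(r) = 3*(-2*4) = 3*(-8) = -24)
G = 6/5 (G = (1*0 + 6)/5 = (0 + 6)/5 = (⅕)*6 = 6/5 ≈ 1.2000)
O = 6 (O = 5 + 1 = 6)
V(K) = -24*K
(O*(-3))*V(G) + 142 = (6*(-3))*(-24*6/5) + 142 = -18*(-144/5) + 142 = 2592/5 + 142 = 3302/5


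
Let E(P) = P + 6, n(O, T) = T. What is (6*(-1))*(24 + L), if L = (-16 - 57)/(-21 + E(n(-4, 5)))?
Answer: -939/5 ≈ -187.80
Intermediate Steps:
E(P) = 6 + P
L = 73/10 (L = (-16 - 57)/(-21 + (6 + 5)) = -73/(-21 + 11) = -73/(-10) = -73*(-⅒) = 73/10 ≈ 7.3000)
(6*(-1))*(24 + L) = (6*(-1))*(24 + 73/10) = -6*313/10 = -939/5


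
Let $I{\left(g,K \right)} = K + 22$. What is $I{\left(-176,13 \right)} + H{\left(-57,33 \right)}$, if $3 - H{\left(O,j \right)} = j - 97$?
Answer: $102$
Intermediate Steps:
$H{\left(O,j \right)} = 100 - j$ ($H{\left(O,j \right)} = 3 - \left(j - 97\right) = 3 - \left(-97 + j\right) = 100 - j$)
$I{\left(g,K \right)} = 22 + K$
$I{\left(-176,13 \right)} + H{\left(-57,33 \right)} = \left(22 + 13\right) + \left(100 - 33\right) = 35 + \left(100 - 33\right) = 35 + 67 = 102$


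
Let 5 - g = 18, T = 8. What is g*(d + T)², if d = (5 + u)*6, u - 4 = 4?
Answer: -96148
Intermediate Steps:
u = 8 (u = 4 + 4 = 8)
g = -13 (g = 5 - 1*18 = 5 - 18 = -13)
d = 78 (d = (5 + 8)*6 = 13*6 = 78)
g*(d + T)² = -13*(78 + 8)² = -13*86² = -13*7396 = -96148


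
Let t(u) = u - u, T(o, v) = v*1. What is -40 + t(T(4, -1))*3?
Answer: -40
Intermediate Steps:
T(o, v) = v
t(u) = 0
-40 + t(T(4, -1))*3 = -40 + 0*3 = -40 + 0 = -40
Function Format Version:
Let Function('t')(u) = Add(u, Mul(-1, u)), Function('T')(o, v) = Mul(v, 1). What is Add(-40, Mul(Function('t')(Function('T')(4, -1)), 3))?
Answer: -40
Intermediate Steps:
Function('T')(o, v) = v
Function('t')(u) = 0
Add(-40, Mul(Function('t')(Function('T')(4, -1)), 3)) = Add(-40, Mul(0, 3)) = Add(-40, 0) = -40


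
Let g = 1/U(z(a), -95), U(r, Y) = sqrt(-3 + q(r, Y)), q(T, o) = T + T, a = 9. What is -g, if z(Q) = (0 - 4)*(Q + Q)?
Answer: I*sqrt(3)/21 ≈ 0.082479*I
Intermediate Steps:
q(T, o) = 2*T
z(Q) = -8*Q
U(r, Y) = sqrt(-3 + 2*r)
g = -I*sqrt(3)/21 (g = 1/(sqrt(-3 + 2*(-8*9))) = 1/(sqrt(-3 + 2*(-72))) = 1/(sqrt(-3 - 144)) = 1/(sqrt(-147)) = 1/(7*I*sqrt(3)) = -I*sqrt(3)/21 ≈ -0.082479*I)
-g = -(-1)*I*sqrt(3)/21 = I*sqrt(3)/21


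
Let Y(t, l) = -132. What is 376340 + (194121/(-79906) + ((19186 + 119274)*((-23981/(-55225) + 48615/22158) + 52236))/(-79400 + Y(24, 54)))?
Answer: 9247417755156549630608/32402337080028315 ≈ 2.8539e+5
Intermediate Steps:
376340 + (194121/(-79906) + ((19186 + 119274)*((-23981/(-55225) + 48615/22158) + 52236))/(-79400 + Y(24, 54))) = 376340 + (194121/(-79906) + ((19186 + 119274)*((-23981/(-55225) + 48615/22158) + 52236))/(-79400 - 132)) = 376340 + (194121*(-1/79906) + (138460*((-23981*(-1/55225) + 48615*(1/22158)) + 52236))/(-79532)) = 376340 + (-194121/79906 + (138460*((23981/55225 + 16205/7386) + 52236))*(-1/79532)) = 376340 + (-194121/79906 + (138460*(1072044791/407891850 + 52236))*(-1/79532)) = 376340 + (-194121/79906 + (138460*(21307710721391/407891850))*(-1/79532)) = 376340 + (-194121/79906 + (295026562648379786/40789185)*(-1/79532)) = 376340 + (-194121/79906 - 147513281324189893/1622022730710) = 376340 - 2946877781541306436492/32402337080028315 = 9247417755156549630608/32402337080028315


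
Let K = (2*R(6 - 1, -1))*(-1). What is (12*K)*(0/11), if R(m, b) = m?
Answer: 0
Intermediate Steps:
K = -10 (K = (2*(6 - 1))*(-1) = (2*5)*(-1) = 10*(-1) = -10)
(12*K)*(0/11) = (12*(-10))*(0/11) = -0/11 = -120*0 = 0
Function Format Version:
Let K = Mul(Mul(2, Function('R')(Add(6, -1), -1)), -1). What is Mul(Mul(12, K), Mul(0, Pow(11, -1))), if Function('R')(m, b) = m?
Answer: 0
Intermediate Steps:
K = -10 (K = Mul(Mul(2, Add(6, -1)), -1) = Mul(Mul(2, 5), -1) = Mul(10, -1) = -10)
Mul(Mul(12, K), Mul(0, Pow(11, -1))) = Mul(Mul(12, -10), Mul(0, Pow(11, -1))) = Mul(-120, Mul(0, Rational(1, 11))) = Mul(-120, 0) = 0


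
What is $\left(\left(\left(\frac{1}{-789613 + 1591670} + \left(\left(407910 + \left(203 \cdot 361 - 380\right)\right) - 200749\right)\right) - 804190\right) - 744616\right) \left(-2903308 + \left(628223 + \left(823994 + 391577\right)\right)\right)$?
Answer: $\frac{1078165051177065602}{802057} \approx 1.3442 \cdot 10^{12}$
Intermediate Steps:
$\left(\left(\left(\frac{1}{-789613 + 1591670} + \left(\left(407910 + \left(203 \cdot 361 - 380\right)\right) - 200749\right)\right) - 804190\right) - 744616\right) \left(-2903308 + \left(628223 + \left(823994 + 391577\right)\right)\right) = \left(\left(\left(\frac{1}{802057} + \left(\left(407910 + \left(73283 - 380\right)\right) - 200749\right)\right) - 804190\right) - 744616\right) \left(-2903308 + \left(628223 + 1215571\right)\right) = \left(\left(\left(\frac{1}{802057} + \left(\left(407910 + 72903\right) - 200749\right)\right) - 804190\right) - 744616\right) \left(-2903308 + 1843794\right) = \left(\left(\left(\frac{1}{802057} + \left(480813 - 200749\right)\right) - 804190\right) - 744616\right) \left(-1059514\right) = \left(\left(\left(\frac{1}{802057} + 280064\right) - 804190\right) - 744616\right) \left(-1059514\right) = \left(\left(\frac{224627291649}{802057} - 804190\right) - 744616\right) \left(-1059514\right) = \left(- \frac{420378927181}{802057} - 744616\right) \left(-1059514\right) = \left(- \frac{1017603402293}{802057}\right) \left(-1059514\right) = \frac{1078165051177065602}{802057}$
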